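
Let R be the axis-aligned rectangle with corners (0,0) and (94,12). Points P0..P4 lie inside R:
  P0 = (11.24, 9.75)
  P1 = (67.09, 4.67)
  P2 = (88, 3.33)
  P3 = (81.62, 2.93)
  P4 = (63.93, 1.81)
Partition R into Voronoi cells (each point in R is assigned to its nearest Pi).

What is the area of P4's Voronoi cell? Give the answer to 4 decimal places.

Area of P4's cell: 304.7265

1. box [0,94]×[0,12]: [(0, 0) (94, 0) (94, 12) (0, 12)]
2. ⊥bis P4·P0 via (37.585,5.78): [(36.714, 0) (94, 0) (94, 12) (38.5223, 12)]  |A|=676.5822
3. ⊥bis P4·P1 via (65.51,3.24): [(36.714, 0) (68.4424, 0) (57.5816, 12) (38.5223, 12)]  |A|=304.7265
4. ⊥bis P4·P2 via (75.965,2.57): [(36.714, 0) (68.4424, 0) (57.5816, 12) (38.5223, 12)]  |A|=304.7265
5. ⊥bis P4·P3 via (72.775,2.37): [(36.714, 0) (68.4424, 0) (57.5816, 12) (38.5223, 12)]  |A|=304.7265
6. canonical 4-gon: [(36.714, 0) (68.4424, 0) (57.5816, 12) (38.5223, 12)]
7. shoelace: 304.7265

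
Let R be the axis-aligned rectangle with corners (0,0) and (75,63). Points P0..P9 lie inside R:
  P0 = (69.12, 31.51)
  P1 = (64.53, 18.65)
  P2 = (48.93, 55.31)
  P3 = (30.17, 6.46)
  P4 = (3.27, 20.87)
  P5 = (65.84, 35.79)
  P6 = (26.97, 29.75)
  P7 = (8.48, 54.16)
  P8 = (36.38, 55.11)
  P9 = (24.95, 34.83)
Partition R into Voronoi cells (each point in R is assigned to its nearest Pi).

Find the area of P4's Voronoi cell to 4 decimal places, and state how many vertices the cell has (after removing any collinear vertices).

1. box [0,75]×[0,63]: [(0, 0) (75, 0) (75, 63) (0, 63)]
2. ⊥bis P4·P0 via (36.195,26.19): [(0, 0) (40.4268, 0) (30.2473, 63) (0, 63)]  |A|=2226.2319
3. ⊥bis P4·P1 via (33.9,19.76): [(0, 0) (33.1839, 0) (34.5108, 36.6136) (30.2473, 63) (0, 63)]  |A|=2093.6385
4. ⊥bis P4·P2 via (26.1,38.09): [(0, 0) (33.1839, 0) (34.1762, 27.3827) (7.3111, 63) (0, 63)]  |A|=1661.0846
5. ⊥bis P4·P3 via (16.72,13.665): [(0, 0) (9.3998, 0) (28.2659, 35.2185) (7.3111, 63) (0, 63)]  |A|=1157.4573
6. ⊥bis P4·P5 via (34.555,28.33): [(0, 0) (9.3998, 0) (28.2659, 35.2185) (7.3111, 63) (0, 63)]  |A|=1157.4573
7. ⊥bis P4·P6 via (15.12,25.31): [(0, 0) (9.3998, 0) (18.3459, 16.7002) (0.9982, 63) (0, 63)]  |A|=679.4944
8. ⊥bis P4·P7 via (5.875,37.515): [(0, 38.4345) (0, 0) (9.3998, 0) (18.3459, 16.7002) (10.838, 36.7383)]  |A|=533.2666
9. ⊥bis P4·P8 via (19.825,37.99): [(0, 38.4345) (0, 0) (9.3998, 0) (18.3459, 16.7002) (10.838, 36.7383)]  |A|=533.2666
10. ⊥bis P4·P9 via (14.11,27.85): [(8.112, 37.1649) (0, 38.4345) (0, 0) (9.3998, 0) (18.3459, 16.7002) (14.2494, 27.6334)]  |A|=521.5845
11. canonical 6-gon: [(8.112, 37.1649) (0, 38.4345) (0, 0) (9.3998, 0) (18.3459, 16.7002) (14.2494, 27.6334)]
12. shoelace: 521.5845

Area of P4's cell: 521.5845 (6 vertices)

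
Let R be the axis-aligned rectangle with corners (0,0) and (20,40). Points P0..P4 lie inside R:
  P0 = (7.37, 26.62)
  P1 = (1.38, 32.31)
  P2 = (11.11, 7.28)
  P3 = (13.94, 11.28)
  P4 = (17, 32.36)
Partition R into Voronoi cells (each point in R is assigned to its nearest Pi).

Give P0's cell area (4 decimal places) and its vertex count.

1. box [0,20]×[0,40]: [(0, 0) (20, 0) (20, 40) (0, 40)]
2. ⊥bis P0·P1 via (4.375,29.465): [(0, 24.8593) (0, 0) (20, 0) (20, 40) (14.3824, 40)]  |A|=691.1207
3. ⊥bis P0·P2 via (9.24,16.95): [(0, 24.8593) (0, 15.1632) (20, 19.0308) (20, 40) (14.3824, 40)]  |A|=349.1813
4. ⊥bis P0·P3 via (10.655,18.95): [(0, 24.8593) (0, 15.1632) (3.306, 15.8025) (20, 22.9524) (20, 40) (14.3824, 40)]  |A|=316.4476
5. ⊥bis P0·P4 via (12.185,29.49): [(9.183, 34.5265) (0, 24.8593) (0, 15.1632) (3.306, 15.8025) (16.8786, 21.6155)]  |A|=183.5773
6. canonical 5-gon: [(9.183, 34.5265) (0, 24.8593) (0, 15.1632) (3.306, 15.8025) (16.8786, 21.6155)]
7. shoelace: 183.5773

Area of P0's cell: 183.5773 (5 vertices)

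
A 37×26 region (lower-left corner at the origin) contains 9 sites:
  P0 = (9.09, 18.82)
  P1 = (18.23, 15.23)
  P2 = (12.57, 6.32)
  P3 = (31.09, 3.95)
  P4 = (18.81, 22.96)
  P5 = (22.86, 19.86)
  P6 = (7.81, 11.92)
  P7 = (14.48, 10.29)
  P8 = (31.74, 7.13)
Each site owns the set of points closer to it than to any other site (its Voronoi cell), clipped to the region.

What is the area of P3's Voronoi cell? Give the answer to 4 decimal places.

Area of P3's cell: 90.4352

1. box [0,37]×[0,26]: [(0, 0) (37, 0) (37, 26) (0, 26)]
2. ⊥bis P3·P0 via (20.09,11.385): [(12.3948, 0) (37, 0) (37, 26) (29.9684, 26)]  |A|=411.2786
3. ⊥bis P3·P1 via (24.66,9.59): [(16.2482, 0) (37, 0) (37, 23.6585)]  |A|=245.4775
4. ⊥bis P3·P2 via (21.83,5.135): [(22.0141, 6.5735) (21.1729, 0) (37, 0) (37, 23.6585)]  |A|=229.2915
5. ⊥bis P3·P4 via (24.95,13.455): [(32.1032, 18.0758) (22.0141, 6.5735) (21.1729, 0) (37, 0) (37, 21.239)]  |A|=223.3677
6. ⊥bis P3·P5 via (26.975,11.905): [(26.4543, 11.6357) (22.0141, 6.5735) (21.1729, 0) (37, 0) (37, 17.0908)]  |A|=194.6612
7. ⊥bis P3·P6 via (19.45,7.935): [(26.4543, 11.6357) (22.0141, 6.5735) (21.1729, 0) (37, 0) (37, 17.0908)]  |A|=194.6612
8. ⊥bis P3·P7 via (22.785,7.12): [(26.4543, 11.6357) (23.0096, 7.7084) (21.7305, 4.3573) (21.1729, 0) (37, 0) (37, 17.0908)]  |A|=193.719
9. ⊥bis P3·P8 via (31.415,5.54): [(22.8501, 7.2907) (21.7305, 4.3573) (21.1729, 0) (37, 0) (37, 4.3984)]  |A|=90.4352
10. canonical 5-gon: [(22.8501, 7.2907) (21.7305, 4.3573) (21.1729, 0) (37, 0) (37, 4.3984)]
11. shoelace: 90.4352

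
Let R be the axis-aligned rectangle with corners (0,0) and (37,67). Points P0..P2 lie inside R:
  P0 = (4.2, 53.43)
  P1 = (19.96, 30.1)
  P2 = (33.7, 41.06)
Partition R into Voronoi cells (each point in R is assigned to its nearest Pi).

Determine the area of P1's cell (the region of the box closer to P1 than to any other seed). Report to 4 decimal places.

1. box [0,37]×[0,67]: [(0, 0) (37, 0) (37, 67) (0, 67)]
2. ⊥bis P1·P0 via (12.08,41.765): [(0, 33.6047) (0, 0) (37, 0) (37, 58.5991)]  |A|=1705.7692
3. ⊥bis P1·P2 via (26.83,35.58): [(18.4591, 46.0742) (0, 33.6047) (0, 0) (37, 0) (37, 22.8304)]  |A|=1374.1767
4. canonical 5-gon: [(18.4591, 46.0742) (0, 33.6047) (0, 0) (37, 0) (37, 22.8304)]
5. shoelace: 1374.1767

Area of P1's cell: 1374.1767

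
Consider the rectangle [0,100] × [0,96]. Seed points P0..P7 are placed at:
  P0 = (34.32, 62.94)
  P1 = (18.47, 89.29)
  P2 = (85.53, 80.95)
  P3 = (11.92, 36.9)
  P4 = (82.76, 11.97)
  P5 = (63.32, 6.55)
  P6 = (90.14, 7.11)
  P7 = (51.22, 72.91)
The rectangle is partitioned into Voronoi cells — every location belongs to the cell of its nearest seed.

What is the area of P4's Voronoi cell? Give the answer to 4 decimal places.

1. box [0,100]×[0,96]: [(0, 0) (100, 0) (100, 96) (0, 96)]
2. ⊥bis P4·P0 via (58.54,37.455): [(19.1287, 0) (100, 0) (100, 76.857)]  |A|=3107.7631
3. ⊥bis P4·P1 via (50.615,50.63): [(19.1287, 0) (100, 0) (100, 76.857)]  |A|=3107.7631
4. ⊥bis P4·P2 via (84.145,46.46): [(68.6692, 47.0815) (19.1287, 0) (100, 0) (100, 45.8233)]  |A|=2621.6079
5. ⊥bis P4·P3 via (47.34,24.435): [(68.6692, 47.0815) (48.5963, 28.0049) (38.7408, 0) (100, 0) (100, 45.8233)]  |A|=2346.9906
6. ⊥bis P4·P5 via (73.04,9.26): [(68.6692, 47.0815) (63.7884, 42.4429) (75.6217, 0) (100, 0) (100, 45.8233)]  |A|=1422.7449
7. ⊥bis P4·P6 via (86.45,9.54): [(68.6692, 47.0815) (63.7884, 42.4429) (75.6217, 0) (80.1676, 0) (100, 30.1159) (100, 45.8233)]  |A|=1124.1088
8. ⊥bis P4·P7 via (66.99,42.44): [(75.4332, 46.8098) (64.1928, 40.9923) (75.6217, 0) (80.1676, 0) (100, 30.1159) (100, 45.8233)]  |A|=1098.4295
9. canonical 6-gon: [(75.4332, 46.8098) (64.1928, 40.9923) (75.6217, 0) (80.1676, 0) (100, 30.1159) (100, 45.8233)]
10. shoelace: 1098.4295

Area of P4's cell: 1098.4295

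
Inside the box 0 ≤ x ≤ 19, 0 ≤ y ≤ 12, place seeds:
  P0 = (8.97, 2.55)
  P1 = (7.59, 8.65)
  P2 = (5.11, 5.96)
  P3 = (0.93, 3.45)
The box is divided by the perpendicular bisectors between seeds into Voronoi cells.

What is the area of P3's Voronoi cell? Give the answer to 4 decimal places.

Area of P3's cell: 27.3861

1. box [0,19]×[0,12]: [(0, 0) (19, 0) (19, 12) (0, 12)]
2. ⊥bis P3·P0 via (4.95,3): [(0, 0) (4.6142, 0) (5.9575, 12) (0, 12)]  |A|=63.4299
3. ⊥bis P3·P1 via (4.26,6.05): [(0, 11.5061) (0, 0) (4.6142, 0) (5.1621, 4.8946)]  |A|=40.99
4. ⊥bis P3·P2 via (3.02,4.705): [(0, 9.7343) (0, 0) (4.6142, 0) (4.8076, 1.728)]  |A|=27.3861
5. canonical 4-gon: [(0, 9.7343) (0, 0) (4.6142, 0) (4.8076, 1.728)]
6. shoelace: 27.3861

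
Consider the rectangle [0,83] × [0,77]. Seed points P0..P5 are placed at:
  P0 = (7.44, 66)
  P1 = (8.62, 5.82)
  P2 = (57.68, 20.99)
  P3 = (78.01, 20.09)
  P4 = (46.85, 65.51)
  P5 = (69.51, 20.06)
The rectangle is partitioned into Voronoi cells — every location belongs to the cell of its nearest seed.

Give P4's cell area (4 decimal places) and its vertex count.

1. box [0,83]×[0,77]: [(0, 0) (83, 0) (83, 77) (0, 77)]
2. ⊥bis P4·P0 via (27.145,65.755): [(26.3274, 0) (83, 0) (83, 77) (27.2848, 77)]  |A|=4326.9282
3. ⊥bis P4·P1 via (27.735,35.665): [(26.7785, 36.2776) (83, 0.2691) (83, 77) (27.2848, 77)]  |A|=3291.3907
4. ⊥bis P4·P2 via (52.265,43.25): [(26.7881, 37.0525) (83, 50.7266) (83, 77) (27.2848, 77)]  |A|=1851.2797
5. ⊥bis P4·P3 via (62.43,42.8): [(26.7881, 37.0525) (69.0309, 47.3285) (83, 56.9119) (83, 77) (27.2848, 77)]  |A|=1808.0787
6. ⊥bis P4·P5 via (58.18,42.785): [(26.7881, 37.0525) (65.6372, 46.5029) (73.6526, 50.4992) (83, 56.9119) (83, 77) (27.2848, 77)]  |A|=1804.6062
7. canonical 6-gon: [(26.7881, 37.0525) (65.6372, 46.5029) (73.6526, 50.4992) (83, 56.9119) (83, 77) (27.2848, 77)]
8. shoelace: 1804.6062

Area of P4's cell: 1804.6062 (6 vertices)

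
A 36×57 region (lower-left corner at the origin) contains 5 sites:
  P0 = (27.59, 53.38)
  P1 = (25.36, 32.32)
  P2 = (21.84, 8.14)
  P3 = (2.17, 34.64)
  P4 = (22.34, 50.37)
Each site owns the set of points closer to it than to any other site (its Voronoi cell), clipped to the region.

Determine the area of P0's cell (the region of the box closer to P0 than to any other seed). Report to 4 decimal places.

Area of P0's cell: 144.3721

1. box [0,36]×[0,57]: [(0, 0) (36, 0) (36, 57) (0, 57)]
2. ⊥bis P0·P1 via (26.475,42.85): [(0, 45.6534) (36, 41.8414) (36, 57) (0, 57)]  |A|=477.0936
3. ⊥bis P0·P2 via (24.715,30.76): [(0, 45.6534) (36, 41.8414) (36, 57) (0, 57)]  |A|=477.0936
4. ⊥bis P0·P3 via (14.88,44.01): [(14.8258, 44.0835) (36, 41.8414) (36, 57) (5.3036, 57)]  |A|=358.7304
5. ⊥bis P0·P4 via (24.965,51.875): [(30.3762, 42.4369) (36, 41.8414) (36, 57) (22.0267, 57)]  |A|=144.3721
6. canonical 4-gon: [(30.3762, 42.4369) (36, 41.8414) (36, 57) (22.0267, 57)]
7. shoelace: 144.3721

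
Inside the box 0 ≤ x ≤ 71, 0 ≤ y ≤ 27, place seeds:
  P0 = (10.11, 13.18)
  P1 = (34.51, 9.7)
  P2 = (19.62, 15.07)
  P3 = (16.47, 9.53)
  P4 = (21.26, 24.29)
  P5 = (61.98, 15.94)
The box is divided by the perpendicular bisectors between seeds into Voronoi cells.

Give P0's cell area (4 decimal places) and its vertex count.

1. box [0,71]×[0,27]: [(0, 0) (71, 0) (71, 27) (0, 27)]
2. ⊥bis P0·P1 via (22.31,11.44): [(0, 0) (20.6784, 0) (24.5292, 27) (0, 27)]  |A|=610.3027
3. ⊥bis P0·P2 via (14.865,14.125): [(0, 0) (17.6722, 0) (12.3062, 27) (0, 27)]  |A|=404.7087
4. ⊥bis P0·P3 via (13.29,11.355): [(0, 0) (6.7734, 0) (14.8688, 14.106) (12.3062, 27) (0, 27)]  |A|=327.8396
5. ⊥bis P0·P4 via (15.685,18.735): [(0, 0) (6.7734, 0) (14.8688, 14.106) (13.5163, 20.9116) (7.4497, 27) (0, 27)]  |A|=313.055
6. ⊥bis P0·P5 via (36.045,14.56): [(0, 0) (6.7734, 0) (14.8688, 14.106) (13.5163, 20.9116) (7.4497, 27) (0, 27)]  |A|=313.055
7. canonical 6-gon: [(0, 0) (6.7734, 0) (14.8688, 14.106) (13.5163, 20.9116) (7.4497, 27) (0, 27)]
8. shoelace: 313.055

Area of P0's cell: 313.0550 (6 vertices)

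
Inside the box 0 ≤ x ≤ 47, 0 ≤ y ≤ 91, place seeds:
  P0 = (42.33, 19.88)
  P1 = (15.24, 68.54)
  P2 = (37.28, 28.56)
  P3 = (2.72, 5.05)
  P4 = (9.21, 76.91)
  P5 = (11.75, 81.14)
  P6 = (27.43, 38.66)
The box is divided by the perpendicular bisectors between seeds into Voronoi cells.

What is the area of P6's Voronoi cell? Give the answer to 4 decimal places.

1. box [0,47]×[0,91]: [(0, 0) (47, 0) (47, 91) (0, 91)]
2. ⊥bis P6·P0 via (34.88,29.27): [(0, 1.5963) (47, 38.886) (47, 91) (0, 91)]  |A|=3325.6664
3. ⊥bis P6·P1 via (21.335,53.6): [(0, 44.8961) (0, 1.5963) (47, 38.886) (47, 64.0704)]  |A|=1609.3789
4. ⊥bis P6·P2 via (32.355,33.61): [(0, 44.8961) (0, 2.0559) (47, 47.8925) (47, 64.0704)]  |A|=1386.9259
5. ⊥bis P6·P3 via (15.075,21.855): [(0, 44.8961) (0, 32.9381) (18.0551, 19.664) (47, 47.8925) (47, 64.0704)]  |A|=1108.1351
6. ⊥bis P6·P4 via (18.32,57.785): [(0, 44.8961) (0, 32.9381) (18.0551, 19.664) (47, 47.8925) (47, 64.0704)]  |A|=1108.1351
7. ⊥bis P6·P5 via (19.59,59.9): [(0, 44.8961) (0, 32.9381) (18.0551, 19.664) (47, 47.8925) (47, 64.0704)]  |A|=1108.1351
8. canonical 5-gon: [(0, 44.8961) (0, 32.9381) (18.0551, 19.664) (47, 47.8925) (47, 64.0704)]
9. shoelace: 1108.1351

Area of P6's cell: 1108.1351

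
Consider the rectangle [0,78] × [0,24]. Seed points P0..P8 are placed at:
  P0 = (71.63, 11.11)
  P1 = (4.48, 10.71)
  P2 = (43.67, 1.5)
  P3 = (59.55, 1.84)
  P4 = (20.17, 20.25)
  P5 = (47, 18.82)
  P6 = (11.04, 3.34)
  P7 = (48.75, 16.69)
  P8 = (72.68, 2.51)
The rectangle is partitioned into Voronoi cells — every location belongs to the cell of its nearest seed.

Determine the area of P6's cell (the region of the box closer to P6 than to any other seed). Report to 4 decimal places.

1. box [0,78]×[0,24]: [(0, 0) (78, 0) (78, 24) (0, 24)]
2. ⊥bis P6·P0 via (41.335,7.225): [(0, 0) (42.2615, 0) (39.1838, 24) (0, 24)]  |A|=977.3438
3. ⊥bis P6·P1 via (7.76,7.025): [(0, 0.1179) (0, 0) (42.2615, 0) (39.1838, 24) (26.831, 24)]  |A|=656.953
4. ⊥bis P6·P2 via (27.355,2.42): [(0, 0.1179) (0, 0) (27.2185, 0) (28.5719, 24) (26.831, 24)]  |A|=349.0944
5. ⊥bis P6·P3 via (35.295,2.59): [(0, 0.1179) (0, 0) (27.2185, 0) (28.5719, 24) (26.831, 24)]  |A|=349.0944
6. ⊥bis P6·P4 via (15.605,11.795): [(14.0576, 12.6305) (0, 0.1179) (0, 0) (27.2185, 0) (27.5209, 5.3614)]  |A|=209.9097
7. ⊥bis P6·P5 via (29.02,11.08): [(14.0576, 12.6305) (0, 0.1179) (0, 0) (27.2185, 0) (27.5209, 5.3614)]  |A|=209.9097
8. ⊥bis P6·P7 via (29.895,10.015): [(14.0576, 12.6305) (0, 0.1179) (0, 0) (27.2185, 0) (27.5209, 5.3614)]  |A|=209.9097
9. ⊥bis P6·P8 via (41.86,2.925): [(14.0576, 12.6305) (0, 0.1179) (0, 0) (27.2185, 0) (27.5209, 5.3614)]  |A|=209.9097
10. canonical 5-gon: [(14.0576, 12.6305) (0, 0.1179) (0, 0) (27.2185, 0) (27.5209, 5.3614)]
11. shoelace: 209.9097

Area of P6's cell: 209.9097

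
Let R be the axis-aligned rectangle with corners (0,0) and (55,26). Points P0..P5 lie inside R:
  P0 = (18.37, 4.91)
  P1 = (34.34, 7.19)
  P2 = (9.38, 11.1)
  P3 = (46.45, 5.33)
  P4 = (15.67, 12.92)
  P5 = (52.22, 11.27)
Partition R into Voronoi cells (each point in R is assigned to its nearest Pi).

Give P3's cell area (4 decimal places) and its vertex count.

1. box [0,55]×[0,26]: [(0, 0) (55, 0) (55, 26) (0, 26)]
2. ⊥bis P3·P0 via (32.41,5.12): [(32.4866, 0) (55, 0) (55, 26) (32.0977, 26)]  |A|=590.4044
3. ⊥bis P3·P1 via (40.395,6.26): [(39.4335, 0) (55, 0) (55, 26) (43.4269, 26)]  |A|=352.8145
4. ⊥bis P3·P2 via (27.915,8.215): [(39.4335, 0) (55, 0) (55, 26) (43.4269, 26)]  |A|=352.8145
5. ⊥bis P3·P4 via (31.06,9.125): [(39.4335, 0) (55, 0) (55, 26) (43.4269, 26)]  |A|=352.8145
6. ⊥bis P3·P5 via (49.335,8.3): [(41.8283, 15.5919) (39.4335, 0) (55, 0) (55, 2.7971)]  |A|=139.7767
7. canonical 4-gon: [(41.8283, 15.5919) (39.4335, 0) (55, 0) (55, 2.7971)]
8. shoelace: 139.7767

Area of P3's cell: 139.7767 (4 vertices)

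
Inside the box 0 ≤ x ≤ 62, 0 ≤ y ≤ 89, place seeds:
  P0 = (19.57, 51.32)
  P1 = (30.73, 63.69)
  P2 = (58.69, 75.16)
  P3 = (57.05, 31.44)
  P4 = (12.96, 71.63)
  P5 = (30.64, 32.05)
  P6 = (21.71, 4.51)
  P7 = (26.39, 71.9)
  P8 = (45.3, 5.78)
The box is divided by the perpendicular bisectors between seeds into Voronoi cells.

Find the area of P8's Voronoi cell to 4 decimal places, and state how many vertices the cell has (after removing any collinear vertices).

Area of P8's cell: 525.5723 (5 vertices)

1. box [0,62]×[0,89]: [(0, 0) (62, 0) (62, 89) (0, 89)]
2. ⊥bis P8·P0 via (32.435,28.55): [(0, 10.2243) (0, 0) (62, 0) (62, 45.2542)]  |A|=1719.8321
3. ⊥bis P8·P1 via (38.015,34.735): [(47.6905, 37.1693) (0, 10.2243) (0, 0) (62, 0) (62, 40.7696)]  |A|=1687.746
4. ⊥bis P8·P2 via (51.995,40.47): [(56.9831, 39.5073) (47.6905, 37.1693) (0, 10.2243) (0, 0) (62, 0) (62, 38.5391)]  |A|=1682.151
5. ⊥bis P8·P3 via (51.175,18.61): [(31.1067, 27.7995) (0, 10.2243) (0, 0) (62, 0) (62, 13.6531)]  |A|=1231.7016
6. ⊥bis P8·P4 via (29.13,38.705): [(31.1067, 27.7995) (0, 10.2243) (0, 0) (62, 0) (62, 13.6531)]  |A|=1231.7016
7. ⊥bis P8·P5 via (37.97,18.915): [(43.6215, 22.0688) (4.0752, 0) (62, 0) (62, 13.6531)]  |A|=764.6275
8. ⊥bis P8·P6 via (33.505,5.145): [(43.6215, 22.0688) (32.9155, 16.0943) (33.782, 0) (62, 0) (62, 13.6531)]  |A|=525.5723
9. ⊥bis P8·P7 via (35.845,38.84): [(43.6215, 22.0688) (32.9155, 16.0943) (33.782, 0) (62, 0) (62, 13.6531)]  |A|=525.5723
10. canonical 5-gon: [(43.6215, 22.0688) (32.9155, 16.0943) (33.782, 0) (62, 0) (62, 13.6531)]
11. shoelace: 525.5723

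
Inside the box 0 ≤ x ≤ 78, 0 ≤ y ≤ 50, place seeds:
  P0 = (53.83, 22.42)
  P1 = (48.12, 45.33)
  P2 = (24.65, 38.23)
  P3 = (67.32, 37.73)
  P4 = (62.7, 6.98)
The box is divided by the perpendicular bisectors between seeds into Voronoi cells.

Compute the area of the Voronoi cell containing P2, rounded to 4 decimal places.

Area of P2's cell: 1666.1091

1. box [0,78]×[0,50]: [(0, 0) (78, 0) (78, 50) (0, 50)]
2. ⊥bis P2·P0 via (39.24,30.325): [(0, 0) (22.8096, 0) (49.9001, 50) (0, 50)]  |A|=1817.7432
3. ⊥bis P2·P1 via (36.385,41.78): [(0, 0) (22.8096, 0) (39.6316, 31.0478) (33.8983, 50) (0, 50)]  |A|=1666.1091
4. ⊥bis P2·P3 via (45.985,37.98): [(0, 0) (22.8096, 0) (39.6316, 31.0478) (33.8983, 50) (0, 50)]  |A|=1666.1091
5. ⊥bis P2·P4 via (43.675,22.605): [(0, 0) (22.8096, 0) (39.6316, 31.0478) (33.8983, 50) (0, 50)]  |A|=1666.1091
6. canonical 5-gon: [(0, 0) (22.8096, 0) (39.6316, 31.0478) (33.8983, 50) (0, 50)]
7. shoelace: 1666.1091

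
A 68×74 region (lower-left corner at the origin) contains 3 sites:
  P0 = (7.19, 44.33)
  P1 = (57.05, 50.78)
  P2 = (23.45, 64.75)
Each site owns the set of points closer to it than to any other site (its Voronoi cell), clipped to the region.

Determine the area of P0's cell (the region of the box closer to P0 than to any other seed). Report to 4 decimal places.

1. box [0,68]×[0,74]: [(0, 0) (68, 0) (68, 74) (0, 74)]
2. ⊥bis P0·P1 via (32.12,47.555): [(0, 0) (38.2718, 0) (28.699, 74) (0, 74)]  |A|=2477.9209
3. ⊥bis P0·P2 via (15.32,54.54): [(0, 66.739) (0, 0) (38.2718, 0) (33.0419, 40.4284)]  |A|=1876.2265
4. canonical 4-gon: [(0, 66.739) (0, 0) (38.2718, 0) (33.0419, 40.4284)]
5. shoelace: 1876.2265

Area of P0's cell: 1876.2265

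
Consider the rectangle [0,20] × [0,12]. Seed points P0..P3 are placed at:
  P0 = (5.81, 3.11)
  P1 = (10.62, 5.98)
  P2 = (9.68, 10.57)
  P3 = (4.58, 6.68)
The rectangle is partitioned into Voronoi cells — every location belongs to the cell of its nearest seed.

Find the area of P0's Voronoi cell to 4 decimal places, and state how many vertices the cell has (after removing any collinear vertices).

1. box [0,20]×[0,12]: [(0, 0) (20, 0) (20, 12) (0, 12)]
2. ⊥bis P0·P1 via (8.215,4.545): [(0, 0) (10.9269, 0) (3.7668, 12) (0, 12)]  |A|=88.1621
3. ⊥bis P0·P2 via (7.745,6.84): [(0, 10.8578) (0, 0) (10.9269, 0) (6.4425, 7.5157)]  |A|=76.0373
4. ⊥bis P0·P3 via (5.195,4.895): [(0, 3.1051) (0, 0) (10.9269, 0) (7.5268, 5.6984)]  |A|=42.8187
5. canonical 4-gon: [(0, 3.1051) (0, 0) (10.9269, 0) (7.5268, 5.6984)]
6. shoelace: 42.8187

Area of P0's cell: 42.8187 (4 vertices)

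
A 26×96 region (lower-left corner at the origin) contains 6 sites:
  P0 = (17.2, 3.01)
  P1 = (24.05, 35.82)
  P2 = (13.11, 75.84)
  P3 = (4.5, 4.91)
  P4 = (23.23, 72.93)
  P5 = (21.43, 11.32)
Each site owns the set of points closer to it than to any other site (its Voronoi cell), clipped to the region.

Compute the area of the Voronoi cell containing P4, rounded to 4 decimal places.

1. box [0,26]×[0,96]: [(0, 0) (26, 0) (26, 96) (0, 96)]
2. ⊥bis P4·P0 via (20.215,37.97): [(0, 39.7134) (26, 37.4711) (26, 96) (0, 96)]  |A|=1492.602
3. ⊥bis P4·P1 via (23.64,54.375): [(0, 53.8526) (26, 54.4271) (26, 96) (0, 96)]  |A|=1088.3628
4. ⊥bis P4·P2 via (18.17,74.385): [(12.3444, 54.1254) (26, 54.4271) (26, 96) (24.3854, 96)]  |A|=317.6576
5. ⊥bis P4·P3 via (13.865,38.92): [(12.3444, 54.1254) (26, 54.4271) (26, 96) (24.3854, 96)]  |A|=317.6576
6. ⊥bis P4·P5 via (22.33,42.125): [(12.3444, 54.1254) (26, 54.4271) (26, 96) (24.3854, 96)]  |A|=317.6576
7. canonical 4-gon: [(12.3444, 54.1254) (26, 54.4271) (26, 96) (24.3854, 96)]
8. shoelace: 317.6576

Area of P4's cell: 317.6576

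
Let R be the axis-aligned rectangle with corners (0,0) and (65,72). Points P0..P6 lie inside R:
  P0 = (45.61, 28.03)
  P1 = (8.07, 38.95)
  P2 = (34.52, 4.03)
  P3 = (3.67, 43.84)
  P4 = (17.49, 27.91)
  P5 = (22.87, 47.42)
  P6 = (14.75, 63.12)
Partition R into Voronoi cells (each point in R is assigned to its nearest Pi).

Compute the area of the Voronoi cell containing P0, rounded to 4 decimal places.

1. box [0,65]×[0,72]: [(0, 0) (65, 0) (65, 72) (0, 72)]
2. ⊥bis P0·P1 via (26.84,33.49): [(17.0981, 0) (65, 0) (65, 72) (38.0422, 72)]  |A|=2694.9504
3. ⊥bis P0·P2 via (40.065,16.03): [(23.9299, 23.4858) (65, 4.508) (65, 72) (38.0422, 72)]  |A|=2039.8728
4. ⊥bis P0·P3 via (24.64,35.935): [(37.3894, 69.756) (23.9299, 23.4858) (65, 4.508) (65, 72) (38.2353, 72)]  |A|=2039.6561
5. ⊥bis P0·P4 via (31.55,27.97): [(37.3894, 69.756) (31.4587, 49.3678) (31.5842, 19.9488) (65, 4.508) (65, 72) (38.2353, 72)]  |A|=1927.2865
6. ⊥bis P0·P5 via (34.24,37.725): [(31.522, 34.5374) (31.5842, 19.9488) (65, 4.508) (65, 72) (63.4657, 72)]  |A|=1401.7532
7. ⊥bis P0·P6 via (30.18,45.575): [(31.522, 34.5374) (31.5842, 19.9488) (65, 4.508) (65, 72) (63.4657, 72)]  |A|=1401.7532
8. canonical 5-gon: [(31.522, 34.5374) (31.5842, 19.9488) (65, 4.508) (65, 72) (63.4657, 72)]
9. shoelace: 1401.7532

Area of P0's cell: 1401.7532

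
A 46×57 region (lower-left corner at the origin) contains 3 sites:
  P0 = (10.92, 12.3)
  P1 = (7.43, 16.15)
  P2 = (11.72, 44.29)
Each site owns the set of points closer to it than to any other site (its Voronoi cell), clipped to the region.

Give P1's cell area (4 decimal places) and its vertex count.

1. box [0,46]×[0,57]: [(0, 0) (46, 0) (46, 57) (0, 57)]
2. ⊥bis P1·P0 via (9.175,14.225): [(0, 5.9079) (46, 47.6066) (46, 57) (0, 57)]  |A|=1391.1655
3. ⊥bis P1·P2 via (9.575,30.22): [(0, 31.6797) (0, 5.9079) (24.3372, 27.9695)]  |A|=313.6072
4. canonical 3-gon: [(0, 31.6797) (0, 5.9079) (24.3372, 27.9695)]
5. shoelace: 313.6072

Area of P1's cell: 313.6072 (3 vertices)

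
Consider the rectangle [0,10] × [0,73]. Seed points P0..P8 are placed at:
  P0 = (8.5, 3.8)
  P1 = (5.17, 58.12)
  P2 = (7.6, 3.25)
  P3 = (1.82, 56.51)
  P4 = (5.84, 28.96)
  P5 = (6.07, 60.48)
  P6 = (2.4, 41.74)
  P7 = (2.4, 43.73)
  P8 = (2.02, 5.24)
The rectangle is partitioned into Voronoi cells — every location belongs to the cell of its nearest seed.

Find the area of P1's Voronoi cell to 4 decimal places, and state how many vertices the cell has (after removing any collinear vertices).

1. box [0,10]×[0,73]: [(0, 0) (10, 0) (10, 73) (0, 73)]
2. ⊥bis P1·P0 via (6.835,30.96): [(0, 30.541) (10, 31.154) (10, 73) (0, 73)]  |A|=421.5249
3. ⊥bis P1·P2 via (6.385,30.685): [(0, 30.541) (10, 31.154) (10, 73) (0, 73)]  |A|=421.5249
4. ⊥bis P1·P3 via (3.495,57.315): [(0, 64.5872) (10, 43.7798) (10, 73) (0, 73)]  |A|=188.1652
5. ⊥bis P1·P4 via (5.505,43.54): [(0, 64.5872) (10, 43.7798) (10, 73) (0, 73)]  |A|=188.1652
6. ⊥bis P1·P5 via (5.62,59.3): [(1.8501, 60.7377) (10, 43.7798) (10, 57.6297)]  |A|=56.4379
7. ⊥bis P1·P6 via (3.785,49.93): [(1.8501, 60.7377) (7.3325, 49.3301) (10, 48.879) (10, 57.6297)]  |A|=49.6369
8. ⊥bis P1·P7 via (3.785,50.925): [(1.8501, 60.7377) (6.8495, 50.3351) (10, 49.7286) (10, 57.6297)]  |A|=47.067
9. ⊥bis P1·P8 via (3.595,31.68): [(1.8501, 60.7377) (6.8495, 50.3351) (10, 49.7286) (10, 57.6297)]  |A|=47.067
10. canonical 4-gon: [(1.8501, 60.7377) (6.8495, 50.3351) (10, 49.7286) (10, 57.6297)]
11. shoelace: 47.067

Area of P1's cell: 47.0670 (4 vertices)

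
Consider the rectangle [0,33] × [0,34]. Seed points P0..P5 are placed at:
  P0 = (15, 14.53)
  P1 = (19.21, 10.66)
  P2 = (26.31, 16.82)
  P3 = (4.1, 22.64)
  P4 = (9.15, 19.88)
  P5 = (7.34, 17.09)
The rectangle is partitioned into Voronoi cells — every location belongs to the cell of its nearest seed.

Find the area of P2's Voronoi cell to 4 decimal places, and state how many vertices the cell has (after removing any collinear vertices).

1. box [0,33]×[0,34]: [(0, 0) (33, 0) (33, 34) (0, 34)]
2. ⊥bis P2·P0 via (20.655,15.675): [(23.8288, 0) (33, 0) (33, 34) (16.9446, 34)]  |A|=428.8515
3. ⊥bis P2·P1 via (22.76,13.74): [(20.5253, 16.3158) (33, 1.9374) (33, 34) (16.9446, 34)]  |A|=341.9498
4. ⊥bis P2·P3 via (15.205,19.73): [(17.8163, 29.695) (20.5253, 16.3158) (33, 1.9374) (33, 34) (18.9444, 34)]  |A|=337.6454
5. ⊥bis P2·P4 via (17.73,18.35): [(18.8461, 24.6089) (20.5253, 16.3158) (33, 1.9374) (33, 34) (20.5207, 34)]  |A|=325.158
6. ⊥bis P2·P5 via (16.825,16.955): [(18.8461, 24.6089) (20.5253, 16.3158) (33, 1.9374) (33, 34) (20.5207, 34)]  |A|=325.158
7. canonical 5-gon: [(18.8461, 24.6089) (20.5253, 16.3158) (33, 1.9374) (33, 34) (20.5207, 34)]
8. shoelace: 325.158

Area of P2's cell: 325.1580 (5 vertices)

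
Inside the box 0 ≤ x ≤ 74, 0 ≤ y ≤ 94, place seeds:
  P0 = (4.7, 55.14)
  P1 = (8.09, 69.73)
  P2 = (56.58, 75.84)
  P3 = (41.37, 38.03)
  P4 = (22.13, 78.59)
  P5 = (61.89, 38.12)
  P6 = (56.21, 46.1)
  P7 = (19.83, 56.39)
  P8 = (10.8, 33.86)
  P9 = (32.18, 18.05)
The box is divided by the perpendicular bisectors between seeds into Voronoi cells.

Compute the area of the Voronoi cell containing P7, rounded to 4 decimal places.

1. box [0,74]×[0,94]: [(0, 0) (74, 0) (74, 94) (0, 94)]
2. ⊥bis P7·P0 via (12.265,55.765): [(16.8722, 0) (74, 0) (74, 94) (9.1061, 94)]  |A|=5735.0208
3. ⊥bis P7·P1 via (13.96,63.06): [(11.818, 61.175) (16.8722, 0) (74, 0) (74, 94) (49.1167, 94)]  |A|=5078.3463
4. ⊥bis P7·P2 via (38.205,66.115): [(31.6038, 78.5876) (11.818, 61.175) (16.8722, 0) (73.1965, 0)]  |A|=2862.3979
5. ⊥bis P7·P3 via (30.6,47.21): [(41.4645, 59.9563) (31.6038, 78.5876) (11.818, 61.175) (14.5295, 28.356)]  |A|=754.9994
6. ⊥bis P7·P4 via (20.98,67.49): [(41.4645, 59.9563) (38.4343, 65.6817) (19.2029, 67.6741) (11.818, 61.175) (14.5295, 28.356)]  |A|=637.7042
7. ⊥bis P7·P5 via (40.86,47.255): [(41.4645, 59.9563) (38.4343, 65.6817) (19.2029, 67.6741) (11.818, 61.175) (14.5295, 28.356)]  |A|=637.7042
8. ⊥bis P7·P6 via (38.02,51.245): [(39.997, 58.2346) (40.8255, 61.1637) (38.4343, 65.6817) (19.2029, 67.6741) (11.818, 61.175) (14.5295, 28.356)]  |A|=636.2681
9. ⊥bis P7·P8 via (15.315,45.125): [(25.3832, 41.0897) (39.997, 58.2346) (40.8255, 61.1637) (38.4343, 65.6817) (19.2029, 67.6741) (11.818, 61.175) (13.0697, 46.0249)]  |A|=531.087
10. ⊥bis P7·P9 via (26.005,37.22): [(25.3832, 41.0897) (39.997, 58.2346) (40.8255, 61.1637) (38.4343, 65.6817) (19.2029, 67.6741) (11.818, 61.175) (13.0697, 46.0249)]  |A|=531.087
11. canonical 7-gon: [(25.3832, 41.0897) (39.997, 58.2346) (40.8255, 61.1637) (38.4343, 65.6817) (19.2029, 67.6741) (11.818, 61.175) (13.0697, 46.0249)]
12. shoelace: 531.087

Area of P7's cell: 531.0870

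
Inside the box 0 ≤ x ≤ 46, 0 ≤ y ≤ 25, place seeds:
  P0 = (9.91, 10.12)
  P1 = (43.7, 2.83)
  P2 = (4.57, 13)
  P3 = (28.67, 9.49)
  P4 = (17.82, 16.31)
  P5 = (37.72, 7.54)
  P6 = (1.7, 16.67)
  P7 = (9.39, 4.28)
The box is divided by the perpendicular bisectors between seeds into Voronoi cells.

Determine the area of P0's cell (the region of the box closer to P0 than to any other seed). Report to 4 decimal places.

1. box [0,46]×[0,25]: [(0, 0) (46, 0) (46, 25) (0, 25)]
2. ⊥bis P0·P1 via (26.805,6.475): [(0, 0) (25.4081, 0) (30.8017, 25) (0, 25)]  |A|=702.6215
3. ⊥bis P0·P2 via (7.24,11.56): [(1.0054, 0) (25.4081, 0) (30.8017, 25) (14.4885, 25)]  |A|=508.9473
4. ⊥bis P0·P3 via (19.29,9.805): [(1.0054, 0) (18.9607, 0) (19.8003, 25) (14.4885, 25)]  |A|=290.8384
5. ⊥bis P0·P4 via (13.865,13.215): [(10.4714, 17.5516) (1.0054, 0) (18.9607, 0) (19.1766, 6.4275)]  |A|=186.7489
6. ⊥bis P0·P5 via (23.815,8.83): [(10.4714, 17.5516) (1.0054, 0) (18.9607, 0) (19.1766, 6.4275)]  |A|=186.7489
7. ⊥bis P0·P6 via (5.805,13.395): [(10.4714, 17.5516) (1.0054, 0) (18.9607, 0) (19.1766, 6.4275)]  |A|=186.7489
8. ⊥bis P0·P7 via (9.65,7.2): [(10.4714, 17.5516) (5.1067, 7.6045) (19.174, 6.352) (19.1766, 6.4275)]  |A|=73.6667
9. canonical 4-gon: [(10.4714, 17.5516) (5.1067, 7.6045) (19.174, 6.352) (19.1766, 6.4275)]
10. shoelace: 73.6667

Area of P0's cell: 73.6667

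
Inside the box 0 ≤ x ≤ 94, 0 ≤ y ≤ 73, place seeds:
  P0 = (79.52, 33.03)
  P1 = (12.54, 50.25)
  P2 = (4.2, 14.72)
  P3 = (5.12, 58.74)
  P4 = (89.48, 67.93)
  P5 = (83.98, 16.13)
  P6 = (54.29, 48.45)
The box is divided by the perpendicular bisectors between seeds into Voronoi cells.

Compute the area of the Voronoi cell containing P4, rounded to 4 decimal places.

Area of P4's cell: 543.3562

1. box [0,94]×[0,73]: [(0, 0) (94, 0) (94, 73) (0, 73)]
2. ⊥bis P4·P0 via (84.5,50.48): [(94, 47.7688) (94, 73) (5.5896, 73)]  |A|=1115.3497
3. ⊥bis P4·P1 via (51.01,59.09): [(50.777, 60.1041) (94, 47.7688) (94, 73) (47.8136, 73)]  |A|=843.0911
4. ⊥bis P4·P2 via (46.84,41.325): [(50.777, 60.1041) (94, 47.7688) (94, 73) (47.8136, 73)]  |A|=843.0911
5. ⊥bis P4·P3 via (47.3,63.335): [(50.777, 60.1041) (94, 47.7688) (94, 73) (47.8136, 73)]  |A|=843.0911
6. ⊥bis P4·P5 via (86.73,42.03): [(50.777, 60.1041) (94, 47.7688) (94, 73) (47.8136, 73)]  |A|=843.0911
7. ⊥bis P4·P6 via (71.885,58.19): [(74.5869, 53.3091) (94, 47.7688) (94, 73) (63.6867, 73)]  |A|=543.3562
8. canonical 4-gon: [(74.5869, 53.3091) (94, 47.7688) (94, 73) (63.6867, 73)]
9. shoelace: 543.3562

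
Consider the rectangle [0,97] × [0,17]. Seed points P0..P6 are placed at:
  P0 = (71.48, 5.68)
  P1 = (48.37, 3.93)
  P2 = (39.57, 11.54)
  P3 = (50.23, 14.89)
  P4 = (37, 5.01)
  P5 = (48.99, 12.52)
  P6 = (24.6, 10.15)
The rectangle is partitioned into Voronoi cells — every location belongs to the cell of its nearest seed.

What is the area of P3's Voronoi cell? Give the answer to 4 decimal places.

Area of P3's cell: 89.1574

1. box [0,97]×[0,17]: [(0, 0) (97, 0) (97, 17) (0, 17)]
2. ⊥bis P3·P0 via (60.855,10.285): [(0, 0) (56.3974, 0) (63.7654, 17) (0, 17)]  |A|=1021.3831
3. ⊥bis P3·P1 via (49.3,9.41): [(59.7101, 7.6433) (63.7654, 17) (4.5761, 17)]  |A|=276.9071
4. ⊥bis P3·P2 via (44.9,13.215): [(45.9152, 9.9844) (59.7101, 7.6433) (63.7654, 17) (43.7105, 17)]  |A|=139.6319
5. ⊥bis P3·P4 via (43.615,9.95): [(45.9152, 9.9844) (59.7101, 7.6433) (63.7654, 17) (43.7105, 17)]  |A|=139.6319
6. ⊥bis P3·P5 via (49.61,13.705): [(43.7889, 16.7506) (59.9847, 8.2769) (63.7654, 17) (43.7105, 17)]  |A|=89.1574
7. ⊥bis P3·P6 via (37.415,12.52): [(43.7889, 16.7506) (59.9847, 8.2769) (63.7654, 17) (43.7105, 17)]  |A|=89.1574
8. canonical 4-gon: [(43.7889, 16.7506) (59.9847, 8.2769) (63.7654, 17) (43.7105, 17)]
9. shoelace: 89.1574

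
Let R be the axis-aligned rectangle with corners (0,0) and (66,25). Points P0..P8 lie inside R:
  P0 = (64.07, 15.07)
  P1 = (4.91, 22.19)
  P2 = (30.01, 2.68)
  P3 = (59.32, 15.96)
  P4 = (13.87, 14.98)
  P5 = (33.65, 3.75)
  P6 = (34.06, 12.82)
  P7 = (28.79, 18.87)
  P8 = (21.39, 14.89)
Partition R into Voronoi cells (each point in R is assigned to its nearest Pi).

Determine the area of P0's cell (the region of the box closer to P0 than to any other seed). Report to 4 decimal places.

1. box [0,66]×[0,25]: [(0, 0) (66, 0) (66, 25) (0, 25)]
2. ⊥bis P0·P1 via (34.49,18.63): [(32.2478, 0) (66, 0) (66, 25) (35.2566, 25)]  |A|=806.1939
3. ⊥bis P0·P2 via (47.04,8.875): [(50.2685, 0) (66, 0) (66, 25) (41.1742, 25)]  |A|=506.9666
4. ⊥bis P0·P3 via (61.695,15.515): [(58.788, 0) (66, 0) (66, 25) (63.4722, 25)]  |A|=121.7479
5. ⊥bis P0·P4 via (38.97,15.025): [(58.788, 0) (66, 0) (66, 25) (63.4722, 25)]  |A|=121.7479
6. ⊥bis P0·P5 via (48.86,9.41): [(58.788, 0) (66, 0) (66, 25) (63.4722, 25)]  |A|=121.7479
7. ⊥bis P0·P6 via (49.065,13.945): [(58.788, 0) (66, 0) (66, 25) (63.4722, 25)]  |A|=121.7479
8. ⊥bis P0·P7 via (46.43,16.97): [(58.788, 0) (66, 0) (66, 25) (63.4722, 25)]  |A|=121.7479
9. ⊥bis P0·P8 via (42.73,14.98): [(58.788, 0) (66, 0) (66, 25) (63.4722, 25)]  |A|=121.7479
10. canonical 4-gon: [(58.788, 0) (66, 0) (66, 25) (63.4722, 25)]
11. shoelace: 121.7479

Area of P0's cell: 121.7479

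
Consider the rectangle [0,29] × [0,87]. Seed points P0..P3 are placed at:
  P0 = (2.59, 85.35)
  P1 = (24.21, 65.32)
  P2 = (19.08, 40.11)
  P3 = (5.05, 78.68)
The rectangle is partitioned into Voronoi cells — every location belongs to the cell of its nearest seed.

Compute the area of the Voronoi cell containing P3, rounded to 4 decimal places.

Area of P3's cell: 388.5224

1. box [0,29]×[0,87]: [(0, 0) (29, 0) (29, 87) (0, 87)]
2. ⊥bis P3·P0 via (3.82,82.015): [(0, 80.6061) (0, 0) (29, 0) (29, 87) (17.3362, 87)]  |A|=2467.5771
3. ⊥bis P3·P1 via (14.63,72): [(0, 80.6061) (0, 51.0187) (25.0893, 87) (17.3362, 87)]  |A|=395.9504
4. ⊥bis P3·P2 via (12.065,59.395): [(0, 80.6061) (0, 55.0063) (3.7255, 56.3615) (25.0893, 87) (17.3362, 87)]  |A|=388.5224
5. canonical 5-gon: [(0, 80.6061) (0, 55.0063) (3.7255, 56.3615) (25.0893, 87) (17.3362, 87)]
6. shoelace: 388.5224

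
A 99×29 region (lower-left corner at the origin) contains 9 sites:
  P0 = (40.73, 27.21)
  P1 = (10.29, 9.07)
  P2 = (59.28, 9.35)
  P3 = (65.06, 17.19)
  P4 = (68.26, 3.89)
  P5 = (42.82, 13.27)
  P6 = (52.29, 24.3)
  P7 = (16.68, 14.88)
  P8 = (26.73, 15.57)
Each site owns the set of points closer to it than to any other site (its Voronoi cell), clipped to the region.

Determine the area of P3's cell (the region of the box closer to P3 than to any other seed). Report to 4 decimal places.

Area of P3's cell: 585.3024

1. box [0,99]×[0,29]: [(0, 0) (99, 0) (99, 29) (0, 29)]
2. ⊥bis P3·P0 via (52.895,22.2): [(43.7522, 0) (99, 0) (99, 29) (55.6955, 29)]  |A|=1429.0083
3. ⊥bis P3·P1 via (37.675,13.13): [(43.7522, 0) (99, 0) (99, 29) (55.6955, 29)]  |A|=1429.0083
4. ⊥bis P3·P2 via (62.17,13.27): [(52.2341, 20.5952) (80.1694, 0) (99, 0) (99, 29) (55.6955, 29)]  |A|=1053.9981
5. ⊥bis P3·P4 via (66.66,10.54): [(52.2341, 20.5952) (66.0666, 10.3972) (99, 18.3211) (99, 29) (55.6955, 29)]  |A|=654.4182
6. ⊥bis P3·P5 via (53.94,15.23): [(52.7665, 21.8879) (53.1079, 19.951) (66.0666, 10.3972) (99, 18.3211) (99, 29) (55.6955, 29)]  |A|=653.682
7. ⊥bis P3·P6 via (58.675,20.745): [(56.7414, 17.2722) (66.0666, 10.3972) (99, 18.3211) (99, 29) (63.2712, 29)]  |A|=585.3024
8. ⊥bis P3·P7 via (40.87,16.035): [(56.7414, 17.2722) (66.0666, 10.3972) (99, 18.3211) (99, 29) (63.2712, 29)]  |A|=585.3024
9. ⊥bis P3·P8 via (45.895,16.38): [(56.7414, 17.2722) (66.0666, 10.3972) (99, 18.3211) (99, 29) (63.2712, 29)]  |A|=585.3024
10. canonical 5-gon: [(56.7414, 17.2722) (66.0666, 10.3972) (99, 18.3211) (99, 29) (63.2712, 29)]
11. shoelace: 585.3024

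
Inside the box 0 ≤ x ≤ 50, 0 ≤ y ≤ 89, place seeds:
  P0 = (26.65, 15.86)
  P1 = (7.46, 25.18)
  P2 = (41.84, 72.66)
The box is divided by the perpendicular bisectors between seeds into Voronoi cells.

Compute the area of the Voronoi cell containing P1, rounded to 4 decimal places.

1. box [0,50]×[0,89]: [(0, 0) (50, 0) (50, 89) (0, 89)]
2. ⊥bis P1·P0 via (17.055,20.52): [(0, 0) (7.0891, 0) (50, 88.3542) (50, 89) (0, 89)]  |A|=2554.3195
3. ⊥bis P1·P2 via (24.65,48.92): [(0, 66.7689) (0, 0) (7.0891, 0) (29.2354, 45.5997)]  |A|=1137.6393
4. canonical 4-gon: [(0, 66.7689) (0, 0) (7.0891, 0) (29.2354, 45.5997)]
5. shoelace: 1137.6393

Area of P1's cell: 1137.6393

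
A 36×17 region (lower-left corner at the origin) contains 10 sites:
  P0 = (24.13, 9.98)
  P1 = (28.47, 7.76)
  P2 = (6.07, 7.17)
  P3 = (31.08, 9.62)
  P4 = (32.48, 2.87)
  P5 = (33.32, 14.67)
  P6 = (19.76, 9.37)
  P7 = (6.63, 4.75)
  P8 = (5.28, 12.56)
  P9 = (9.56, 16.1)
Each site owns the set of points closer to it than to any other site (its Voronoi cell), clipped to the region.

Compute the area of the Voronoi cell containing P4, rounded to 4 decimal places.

1. box [0,36]×[0,17]: [(0, 0) (36, 0) (36, 17) (0, 17)]
2. ⊥bis P4·P0 via (28.305,6.425): [(22.8341, 0) (36, 0) (36, 15.462)]  |A|=101.7855
3. ⊥bis P4·P1 via (30.475,5.315): [(23.9936, 0) (36, 0) (36, 9.8457)]  |A|=59.1058
4. ⊥bis P4·P2 via (19.275,5.02): [(23.9936, 0) (36, 0) (36, 9.8457)]  |A|=59.1058
5. ⊥bis P4·P3 via (31.78,6.245): [(31.5512, 6.1976) (23.9936, 0) (36, 0) (36, 7.1203)]  |A|=53.0433
6. ⊥bis P4·P5 via (32.9,8.77): [(31.5512, 6.1976) (23.9936, 0) (36, 0) (36, 7.1203)]  |A|=53.0433
7. ⊥bis P4·P6 via (26.12,6.12): [(31.5512, 6.1976) (23.9936, 0) (36, 0) (36, 7.1203)]  |A|=53.0433
8. ⊥bis P4·P7 via (19.555,3.81): [(31.5512, 6.1976) (23.9936, 0) (36, 0) (36, 7.1203)]  |A|=53.0433
9. ⊥bis P4·P8 via (18.88,7.715): [(31.5512, 6.1976) (23.9936, 0) (36, 0) (36, 7.1203)]  |A|=53.0433
10. ⊥bis P4·P9 via (21.02,9.485): [(31.5512, 6.1976) (23.9936, 0) (36, 0) (36, 7.1203)]  |A|=53.0433
11. canonical 4-gon: [(31.5512, 6.1976) (23.9936, 0) (36, 0) (36, 7.1203)]
12. shoelace: 53.0433

Area of P4's cell: 53.0433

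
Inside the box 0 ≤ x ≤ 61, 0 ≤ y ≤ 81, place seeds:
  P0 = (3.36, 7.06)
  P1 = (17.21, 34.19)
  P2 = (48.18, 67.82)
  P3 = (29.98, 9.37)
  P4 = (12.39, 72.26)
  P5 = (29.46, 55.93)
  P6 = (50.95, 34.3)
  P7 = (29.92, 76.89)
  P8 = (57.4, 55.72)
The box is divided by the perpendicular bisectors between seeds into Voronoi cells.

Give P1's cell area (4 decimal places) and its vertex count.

1. box [0,61]×[0,81]: [(0, 0) (61, 0) (61, 81) (0, 81)]
2. ⊥bis P1·P0 via (10.285,20.625): [(0, 25.8755) (50.6862, 0) (61, 0) (61, 81) (0, 81)]  |A|=4285.2339
3. ⊥bis P1·P2 via (32.695,51.005): [(0, 25.8755) (50.6862, 0) (61, 0) (61, 24.9388) (0.1237, 81) (0, 81)]  |A|=2578.8362
4. ⊥bis P1·P3 via (23.595,21.78): [(0, 25.8755) (15.8391, 17.7896) (49.7933, 35.2591) (0.1237, 81) (0, 81)]  |A|=1650.871
5. ⊥bis P1·P4 via (14.8,53.225): [(0, 51.3512) (0, 25.8755) (15.8391, 17.7896) (49.7933, 35.2591) (28.4128, 54.9485)]  |A|=1228.0564
6. ⊥bis P1·P5 via (23.335,45.06): [(9.9372, 52.6093) (0, 51.3512) (0, 25.8755) (15.8391, 17.7896) (45.055, 32.8213)]  |A|=931.4774
7. ⊥bis P1·P6 via (34.08,34.245): [(34.0645, 39.0142) (9.9372, 52.6093) (0, 51.3512) (0, 25.8755) (15.8391, 17.7896) (34.103, 27.1864)]  |A|=866.5999
8. ⊥bis P1·P7 via (23.565,55.54): [(34.0645, 39.0142) (9.9372, 52.6093) (0, 51.3512) (0, 25.8755) (15.8391, 17.7896) (34.103, 27.1864)]  |A|=866.5999
9. ⊥bis P1·P8 via (37.305,44.955): [(34.0645, 39.0142) (9.9372, 52.6093) (0, 51.3512) (0, 25.8755) (15.8391, 17.7896) (34.103, 27.1864)]  |A|=866.5999
10. canonical 6-gon: [(34.0645, 39.0142) (9.9372, 52.6093) (0, 51.3512) (0, 25.8755) (15.8391, 17.7896) (34.103, 27.1864)]
11. shoelace: 866.5999

Area of P1's cell: 866.5999 (6 vertices)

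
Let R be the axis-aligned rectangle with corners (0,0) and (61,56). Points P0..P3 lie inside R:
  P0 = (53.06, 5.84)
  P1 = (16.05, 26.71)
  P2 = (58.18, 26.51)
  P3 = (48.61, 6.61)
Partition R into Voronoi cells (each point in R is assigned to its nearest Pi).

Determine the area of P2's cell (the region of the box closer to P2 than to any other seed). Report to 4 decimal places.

Area of P2's cell: 882.0971

1. box [0,61]×[0,56]: [(0, 0) (61, 0) (61, 56) (0, 56)]
2. ⊥bis P2·P0 via (55.62,16.175): [(0, 29.9522) (61, 14.8424) (61, 56) (0, 56)]  |A|=2049.7663
3. ⊥bis P2·P1 via (37.115,26.61): [(37.0873, 20.7656) (61, 14.8424) (61, 56) (37.2545, 56)]  |A|=910.4249
4. ⊥bis P2·P3 via (53.395,16.56): [(37.1045, 24.3942) (52.6826, 16.9026) (61, 14.8424) (61, 56) (37.2545, 56)]  |A|=882.0971
5. canonical 5-gon: [(37.1045, 24.3942) (52.6826, 16.9026) (61, 14.8424) (61, 56) (37.2545, 56)]
6. shoelace: 882.0971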